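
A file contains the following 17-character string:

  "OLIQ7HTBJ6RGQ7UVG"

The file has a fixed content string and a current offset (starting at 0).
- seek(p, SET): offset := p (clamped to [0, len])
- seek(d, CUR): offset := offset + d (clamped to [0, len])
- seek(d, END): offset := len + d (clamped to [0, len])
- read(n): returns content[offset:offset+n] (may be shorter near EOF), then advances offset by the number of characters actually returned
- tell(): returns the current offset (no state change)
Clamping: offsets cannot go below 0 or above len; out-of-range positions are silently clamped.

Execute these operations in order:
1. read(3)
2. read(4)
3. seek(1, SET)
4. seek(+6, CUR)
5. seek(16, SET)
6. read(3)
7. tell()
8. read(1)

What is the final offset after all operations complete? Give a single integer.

After 1 (read(3)): returned 'OLI', offset=3
After 2 (read(4)): returned 'Q7HT', offset=7
After 3 (seek(1, SET)): offset=1
After 4 (seek(+6, CUR)): offset=7
After 5 (seek(16, SET)): offset=16
After 6 (read(3)): returned 'G', offset=17
After 7 (tell()): offset=17
After 8 (read(1)): returned '', offset=17

Answer: 17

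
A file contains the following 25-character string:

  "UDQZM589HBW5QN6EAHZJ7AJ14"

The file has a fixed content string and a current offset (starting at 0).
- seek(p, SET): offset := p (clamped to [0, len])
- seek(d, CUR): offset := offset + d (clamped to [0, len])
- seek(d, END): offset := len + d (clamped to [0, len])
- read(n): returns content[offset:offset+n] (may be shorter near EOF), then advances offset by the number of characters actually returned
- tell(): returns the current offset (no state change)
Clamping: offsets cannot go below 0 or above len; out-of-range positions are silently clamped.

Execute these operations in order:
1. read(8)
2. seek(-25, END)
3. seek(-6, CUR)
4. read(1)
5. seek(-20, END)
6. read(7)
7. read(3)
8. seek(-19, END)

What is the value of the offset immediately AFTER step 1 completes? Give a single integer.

After 1 (read(8)): returned 'UDQZM589', offset=8

Answer: 8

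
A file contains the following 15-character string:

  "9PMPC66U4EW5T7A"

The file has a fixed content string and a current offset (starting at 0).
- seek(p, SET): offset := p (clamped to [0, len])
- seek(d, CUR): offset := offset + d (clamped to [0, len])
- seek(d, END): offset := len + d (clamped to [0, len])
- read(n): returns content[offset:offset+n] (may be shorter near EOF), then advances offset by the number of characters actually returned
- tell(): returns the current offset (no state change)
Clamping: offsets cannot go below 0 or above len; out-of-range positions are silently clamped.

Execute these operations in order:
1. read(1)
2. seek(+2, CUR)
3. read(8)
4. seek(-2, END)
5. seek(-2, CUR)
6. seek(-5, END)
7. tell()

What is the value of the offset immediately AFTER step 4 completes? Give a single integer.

Answer: 13

Derivation:
After 1 (read(1)): returned '9', offset=1
After 2 (seek(+2, CUR)): offset=3
After 3 (read(8)): returned 'PC66U4EW', offset=11
After 4 (seek(-2, END)): offset=13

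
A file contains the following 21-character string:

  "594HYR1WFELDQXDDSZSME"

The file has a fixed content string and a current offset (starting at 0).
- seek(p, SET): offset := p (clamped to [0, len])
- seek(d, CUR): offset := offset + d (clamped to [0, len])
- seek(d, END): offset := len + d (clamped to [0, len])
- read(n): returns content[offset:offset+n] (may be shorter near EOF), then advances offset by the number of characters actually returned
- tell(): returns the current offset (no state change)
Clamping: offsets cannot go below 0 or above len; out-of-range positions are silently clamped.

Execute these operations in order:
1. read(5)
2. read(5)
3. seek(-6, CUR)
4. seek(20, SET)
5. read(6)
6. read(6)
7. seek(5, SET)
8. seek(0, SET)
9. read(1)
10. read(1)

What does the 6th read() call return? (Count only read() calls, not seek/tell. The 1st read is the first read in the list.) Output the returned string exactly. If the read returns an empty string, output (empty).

Answer: 9

Derivation:
After 1 (read(5)): returned '594HY', offset=5
After 2 (read(5)): returned 'R1WFE', offset=10
After 3 (seek(-6, CUR)): offset=4
After 4 (seek(20, SET)): offset=20
After 5 (read(6)): returned 'E', offset=21
After 6 (read(6)): returned '', offset=21
After 7 (seek(5, SET)): offset=5
After 8 (seek(0, SET)): offset=0
After 9 (read(1)): returned '5', offset=1
After 10 (read(1)): returned '9', offset=2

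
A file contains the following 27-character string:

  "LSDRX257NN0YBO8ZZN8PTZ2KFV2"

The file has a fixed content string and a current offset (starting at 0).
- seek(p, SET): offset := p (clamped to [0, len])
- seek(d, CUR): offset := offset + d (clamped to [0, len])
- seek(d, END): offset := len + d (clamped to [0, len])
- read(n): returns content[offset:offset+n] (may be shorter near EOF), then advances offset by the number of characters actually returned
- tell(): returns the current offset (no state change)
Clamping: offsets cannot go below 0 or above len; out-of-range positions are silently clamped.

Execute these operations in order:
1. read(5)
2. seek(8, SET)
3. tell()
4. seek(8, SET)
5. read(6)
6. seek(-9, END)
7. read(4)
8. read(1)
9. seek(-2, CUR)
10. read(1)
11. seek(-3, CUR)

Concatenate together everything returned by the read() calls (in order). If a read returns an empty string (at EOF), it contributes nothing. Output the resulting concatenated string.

Answer: LSDRXNN0YBO8PTZ2Z

Derivation:
After 1 (read(5)): returned 'LSDRX', offset=5
After 2 (seek(8, SET)): offset=8
After 3 (tell()): offset=8
After 4 (seek(8, SET)): offset=8
After 5 (read(6)): returned 'NN0YBO', offset=14
After 6 (seek(-9, END)): offset=18
After 7 (read(4)): returned '8PTZ', offset=22
After 8 (read(1)): returned '2', offset=23
After 9 (seek(-2, CUR)): offset=21
After 10 (read(1)): returned 'Z', offset=22
After 11 (seek(-3, CUR)): offset=19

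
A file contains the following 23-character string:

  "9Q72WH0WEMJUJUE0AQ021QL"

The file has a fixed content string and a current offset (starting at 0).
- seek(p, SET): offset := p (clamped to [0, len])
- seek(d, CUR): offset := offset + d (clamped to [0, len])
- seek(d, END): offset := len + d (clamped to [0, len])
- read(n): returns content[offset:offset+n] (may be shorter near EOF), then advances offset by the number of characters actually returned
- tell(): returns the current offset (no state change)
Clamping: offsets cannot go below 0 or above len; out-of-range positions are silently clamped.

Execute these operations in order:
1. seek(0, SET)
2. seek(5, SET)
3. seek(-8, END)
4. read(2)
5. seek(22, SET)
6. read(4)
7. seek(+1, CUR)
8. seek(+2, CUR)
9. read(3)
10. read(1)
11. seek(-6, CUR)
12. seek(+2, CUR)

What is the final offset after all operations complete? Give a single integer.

Answer: 19

Derivation:
After 1 (seek(0, SET)): offset=0
After 2 (seek(5, SET)): offset=5
After 3 (seek(-8, END)): offset=15
After 4 (read(2)): returned '0A', offset=17
After 5 (seek(22, SET)): offset=22
After 6 (read(4)): returned 'L', offset=23
After 7 (seek(+1, CUR)): offset=23
After 8 (seek(+2, CUR)): offset=23
After 9 (read(3)): returned '', offset=23
After 10 (read(1)): returned '', offset=23
After 11 (seek(-6, CUR)): offset=17
After 12 (seek(+2, CUR)): offset=19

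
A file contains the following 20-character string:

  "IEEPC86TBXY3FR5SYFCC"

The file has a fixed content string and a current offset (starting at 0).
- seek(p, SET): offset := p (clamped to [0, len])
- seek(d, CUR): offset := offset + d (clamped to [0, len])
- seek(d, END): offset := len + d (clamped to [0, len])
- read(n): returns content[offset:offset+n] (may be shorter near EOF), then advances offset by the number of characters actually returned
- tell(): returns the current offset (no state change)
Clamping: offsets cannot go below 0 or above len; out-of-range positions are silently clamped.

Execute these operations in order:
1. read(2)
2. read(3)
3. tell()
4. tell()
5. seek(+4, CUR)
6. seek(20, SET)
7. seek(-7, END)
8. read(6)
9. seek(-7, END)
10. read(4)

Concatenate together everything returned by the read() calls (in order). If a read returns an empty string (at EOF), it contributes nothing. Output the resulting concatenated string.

Answer: IEEPCR5SYFCR5SY

Derivation:
After 1 (read(2)): returned 'IE', offset=2
After 2 (read(3)): returned 'EPC', offset=5
After 3 (tell()): offset=5
After 4 (tell()): offset=5
After 5 (seek(+4, CUR)): offset=9
After 6 (seek(20, SET)): offset=20
After 7 (seek(-7, END)): offset=13
After 8 (read(6)): returned 'R5SYFC', offset=19
After 9 (seek(-7, END)): offset=13
After 10 (read(4)): returned 'R5SY', offset=17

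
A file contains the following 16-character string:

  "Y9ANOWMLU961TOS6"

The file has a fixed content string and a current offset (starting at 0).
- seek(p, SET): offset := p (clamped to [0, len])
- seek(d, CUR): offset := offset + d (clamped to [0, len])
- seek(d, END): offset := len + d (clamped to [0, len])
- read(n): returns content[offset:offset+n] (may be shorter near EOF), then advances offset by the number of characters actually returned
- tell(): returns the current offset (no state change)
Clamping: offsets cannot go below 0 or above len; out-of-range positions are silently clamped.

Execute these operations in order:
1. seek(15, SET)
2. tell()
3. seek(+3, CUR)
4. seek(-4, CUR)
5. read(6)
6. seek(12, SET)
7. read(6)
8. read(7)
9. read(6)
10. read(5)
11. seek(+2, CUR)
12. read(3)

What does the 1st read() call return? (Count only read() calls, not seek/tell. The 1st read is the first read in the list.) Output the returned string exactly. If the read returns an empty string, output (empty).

After 1 (seek(15, SET)): offset=15
After 2 (tell()): offset=15
After 3 (seek(+3, CUR)): offset=16
After 4 (seek(-4, CUR)): offset=12
After 5 (read(6)): returned 'TOS6', offset=16
After 6 (seek(12, SET)): offset=12
After 7 (read(6)): returned 'TOS6', offset=16
After 8 (read(7)): returned '', offset=16
After 9 (read(6)): returned '', offset=16
After 10 (read(5)): returned '', offset=16
After 11 (seek(+2, CUR)): offset=16
After 12 (read(3)): returned '', offset=16

Answer: TOS6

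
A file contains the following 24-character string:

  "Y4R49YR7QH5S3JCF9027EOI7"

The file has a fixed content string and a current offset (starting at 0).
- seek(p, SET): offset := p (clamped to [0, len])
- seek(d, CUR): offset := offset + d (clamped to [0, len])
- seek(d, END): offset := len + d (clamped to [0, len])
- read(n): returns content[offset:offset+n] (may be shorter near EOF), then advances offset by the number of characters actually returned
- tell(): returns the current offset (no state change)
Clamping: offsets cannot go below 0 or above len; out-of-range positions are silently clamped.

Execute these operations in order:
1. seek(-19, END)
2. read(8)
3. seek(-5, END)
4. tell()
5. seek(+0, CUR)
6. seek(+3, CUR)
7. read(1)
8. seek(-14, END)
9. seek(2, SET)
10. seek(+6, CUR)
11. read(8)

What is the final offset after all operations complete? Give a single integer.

After 1 (seek(-19, END)): offset=5
After 2 (read(8)): returned 'YR7QH5S3', offset=13
After 3 (seek(-5, END)): offset=19
After 4 (tell()): offset=19
After 5 (seek(+0, CUR)): offset=19
After 6 (seek(+3, CUR)): offset=22
After 7 (read(1)): returned 'I', offset=23
After 8 (seek(-14, END)): offset=10
After 9 (seek(2, SET)): offset=2
After 10 (seek(+6, CUR)): offset=8
After 11 (read(8)): returned 'QH5S3JCF', offset=16

Answer: 16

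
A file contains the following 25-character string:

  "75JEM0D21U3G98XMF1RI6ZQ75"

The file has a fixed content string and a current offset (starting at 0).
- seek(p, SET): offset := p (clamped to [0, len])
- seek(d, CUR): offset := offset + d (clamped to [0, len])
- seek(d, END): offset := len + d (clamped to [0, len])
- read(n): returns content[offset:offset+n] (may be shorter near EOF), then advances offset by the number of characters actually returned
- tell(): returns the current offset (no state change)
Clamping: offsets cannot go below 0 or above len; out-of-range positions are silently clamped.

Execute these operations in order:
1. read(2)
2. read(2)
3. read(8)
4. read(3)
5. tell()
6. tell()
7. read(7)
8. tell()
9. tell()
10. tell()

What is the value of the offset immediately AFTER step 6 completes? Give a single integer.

Answer: 15

Derivation:
After 1 (read(2)): returned '75', offset=2
After 2 (read(2)): returned 'JE', offset=4
After 3 (read(8)): returned 'M0D21U3G', offset=12
After 4 (read(3)): returned '98X', offset=15
After 5 (tell()): offset=15
After 6 (tell()): offset=15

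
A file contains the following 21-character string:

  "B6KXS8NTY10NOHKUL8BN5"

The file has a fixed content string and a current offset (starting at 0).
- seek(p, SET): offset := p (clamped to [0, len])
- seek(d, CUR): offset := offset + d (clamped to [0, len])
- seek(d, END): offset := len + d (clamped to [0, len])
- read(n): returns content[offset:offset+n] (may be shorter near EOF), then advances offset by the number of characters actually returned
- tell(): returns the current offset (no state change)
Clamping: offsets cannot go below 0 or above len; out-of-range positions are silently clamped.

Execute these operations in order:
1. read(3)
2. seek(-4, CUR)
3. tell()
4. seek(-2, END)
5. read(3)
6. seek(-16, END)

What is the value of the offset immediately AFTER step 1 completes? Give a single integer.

After 1 (read(3)): returned 'B6K', offset=3

Answer: 3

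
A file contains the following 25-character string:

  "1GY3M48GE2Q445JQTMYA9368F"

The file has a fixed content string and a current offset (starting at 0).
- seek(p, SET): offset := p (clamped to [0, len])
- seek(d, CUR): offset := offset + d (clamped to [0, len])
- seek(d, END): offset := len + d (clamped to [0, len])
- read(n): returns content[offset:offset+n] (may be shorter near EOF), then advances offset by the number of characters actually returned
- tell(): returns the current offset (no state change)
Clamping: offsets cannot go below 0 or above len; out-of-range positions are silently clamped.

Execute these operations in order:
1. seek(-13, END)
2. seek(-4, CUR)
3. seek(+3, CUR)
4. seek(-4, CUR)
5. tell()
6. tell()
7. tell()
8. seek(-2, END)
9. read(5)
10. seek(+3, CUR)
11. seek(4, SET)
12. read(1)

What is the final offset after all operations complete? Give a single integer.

Answer: 5

Derivation:
After 1 (seek(-13, END)): offset=12
After 2 (seek(-4, CUR)): offset=8
After 3 (seek(+3, CUR)): offset=11
After 4 (seek(-4, CUR)): offset=7
After 5 (tell()): offset=7
After 6 (tell()): offset=7
After 7 (tell()): offset=7
After 8 (seek(-2, END)): offset=23
After 9 (read(5)): returned '8F', offset=25
After 10 (seek(+3, CUR)): offset=25
After 11 (seek(4, SET)): offset=4
After 12 (read(1)): returned 'M', offset=5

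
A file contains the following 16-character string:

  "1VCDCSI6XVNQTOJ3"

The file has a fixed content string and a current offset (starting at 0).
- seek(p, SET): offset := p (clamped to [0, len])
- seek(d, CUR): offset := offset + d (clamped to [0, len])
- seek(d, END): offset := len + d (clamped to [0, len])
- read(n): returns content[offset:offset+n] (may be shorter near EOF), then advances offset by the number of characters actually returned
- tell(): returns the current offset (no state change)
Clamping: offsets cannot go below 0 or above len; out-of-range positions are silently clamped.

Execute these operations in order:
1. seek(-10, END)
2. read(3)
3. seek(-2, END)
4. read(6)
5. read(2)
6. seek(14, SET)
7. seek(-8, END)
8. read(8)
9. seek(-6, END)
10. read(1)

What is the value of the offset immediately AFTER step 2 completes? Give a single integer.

Answer: 9

Derivation:
After 1 (seek(-10, END)): offset=6
After 2 (read(3)): returned 'I6X', offset=9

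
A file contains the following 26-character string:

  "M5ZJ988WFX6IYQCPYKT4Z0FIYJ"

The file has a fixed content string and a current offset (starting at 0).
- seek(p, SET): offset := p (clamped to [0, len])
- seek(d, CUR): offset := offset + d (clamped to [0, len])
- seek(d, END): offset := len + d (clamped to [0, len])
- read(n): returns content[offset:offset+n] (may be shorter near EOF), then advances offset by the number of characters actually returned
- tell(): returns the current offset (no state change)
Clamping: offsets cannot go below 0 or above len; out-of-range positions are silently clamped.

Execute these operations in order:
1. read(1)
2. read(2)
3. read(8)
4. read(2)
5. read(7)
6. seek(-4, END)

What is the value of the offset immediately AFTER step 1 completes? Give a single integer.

After 1 (read(1)): returned 'M', offset=1

Answer: 1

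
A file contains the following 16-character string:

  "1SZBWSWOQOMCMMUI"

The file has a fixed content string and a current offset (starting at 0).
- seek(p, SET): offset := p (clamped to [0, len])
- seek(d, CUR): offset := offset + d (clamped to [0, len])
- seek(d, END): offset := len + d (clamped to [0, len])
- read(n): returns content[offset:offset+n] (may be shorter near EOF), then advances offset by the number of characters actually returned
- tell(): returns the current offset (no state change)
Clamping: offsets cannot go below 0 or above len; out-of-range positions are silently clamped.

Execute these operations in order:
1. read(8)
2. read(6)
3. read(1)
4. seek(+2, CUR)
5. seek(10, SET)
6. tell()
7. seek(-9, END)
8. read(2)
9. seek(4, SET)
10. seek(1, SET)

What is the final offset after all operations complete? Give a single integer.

Answer: 1

Derivation:
After 1 (read(8)): returned '1SZBWSWO', offset=8
After 2 (read(6)): returned 'QOMCMM', offset=14
After 3 (read(1)): returned 'U', offset=15
After 4 (seek(+2, CUR)): offset=16
After 5 (seek(10, SET)): offset=10
After 6 (tell()): offset=10
After 7 (seek(-9, END)): offset=7
After 8 (read(2)): returned 'OQ', offset=9
After 9 (seek(4, SET)): offset=4
After 10 (seek(1, SET)): offset=1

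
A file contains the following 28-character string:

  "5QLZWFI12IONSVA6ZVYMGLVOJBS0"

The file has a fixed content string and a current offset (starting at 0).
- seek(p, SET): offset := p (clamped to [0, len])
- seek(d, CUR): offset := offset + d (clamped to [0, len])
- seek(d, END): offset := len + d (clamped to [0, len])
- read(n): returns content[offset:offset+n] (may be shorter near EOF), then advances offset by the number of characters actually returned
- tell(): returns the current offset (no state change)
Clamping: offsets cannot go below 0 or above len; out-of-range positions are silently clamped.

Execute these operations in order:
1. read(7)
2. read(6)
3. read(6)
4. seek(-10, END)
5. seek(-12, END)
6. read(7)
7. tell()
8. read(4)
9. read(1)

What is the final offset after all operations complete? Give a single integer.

Answer: 28

Derivation:
After 1 (read(7)): returned '5QLZWFI', offset=7
After 2 (read(6)): returned '12IONS', offset=13
After 3 (read(6)): returned 'VA6ZVY', offset=19
After 4 (seek(-10, END)): offset=18
After 5 (seek(-12, END)): offset=16
After 6 (read(7)): returned 'ZVYMGLV', offset=23
After 7 (tell()): offset=23
After 8 (read(4)): returned 'OJBS', offset=27
After 9 (read(1)): returned '0', offset=28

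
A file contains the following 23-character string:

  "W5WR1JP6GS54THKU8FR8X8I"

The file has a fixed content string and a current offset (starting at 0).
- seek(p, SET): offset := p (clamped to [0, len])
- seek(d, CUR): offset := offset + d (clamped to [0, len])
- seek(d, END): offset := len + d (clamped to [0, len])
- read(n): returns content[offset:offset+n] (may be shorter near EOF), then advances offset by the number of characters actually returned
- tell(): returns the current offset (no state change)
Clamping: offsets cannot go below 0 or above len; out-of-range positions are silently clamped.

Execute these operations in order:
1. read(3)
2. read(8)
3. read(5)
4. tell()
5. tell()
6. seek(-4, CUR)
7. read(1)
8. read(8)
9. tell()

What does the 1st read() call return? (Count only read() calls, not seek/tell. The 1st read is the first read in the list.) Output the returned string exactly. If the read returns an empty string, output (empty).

Answer: W5W

Derivation:
After 1 (read(3)): returned 'W5W', offset=3
After 2 (read(8)): returned 'R1JP6GS5', offset=11
After 3 (read(5)): returned '4THKU', offset=16
After 4 (tell()): offset=16
After 5 (tell()): offset=16
After 6 (seek(-4, CUR)): offset=12
After 7 (read(1)): returned 'T', offset=13
After 8 (read(8)): returned 'HKU8FR8X', offset=21
After 9 (tell()): offset=21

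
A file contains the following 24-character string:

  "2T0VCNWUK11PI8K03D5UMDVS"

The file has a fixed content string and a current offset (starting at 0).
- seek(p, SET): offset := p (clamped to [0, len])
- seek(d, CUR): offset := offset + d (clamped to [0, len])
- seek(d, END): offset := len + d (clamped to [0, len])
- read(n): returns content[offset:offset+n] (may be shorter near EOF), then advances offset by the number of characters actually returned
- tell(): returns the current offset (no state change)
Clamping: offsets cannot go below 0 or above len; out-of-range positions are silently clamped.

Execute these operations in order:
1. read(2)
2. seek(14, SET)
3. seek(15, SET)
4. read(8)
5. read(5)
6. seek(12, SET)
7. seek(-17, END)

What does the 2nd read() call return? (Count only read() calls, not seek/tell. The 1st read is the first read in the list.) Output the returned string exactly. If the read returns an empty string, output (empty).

Answer: 03D5UMDV

Derivation:
After 1 (read(2)): returned '2T', offset=2
After 2 (seek(14, SET)): offset=14
After 3 (seek(15, SET)): offset=15
After 4 (read(8)): returned '03D5UMDV', offset=23
After 5 (read(5)): returned 'S', offset=24
After 6 (seek(12, SET)): offset=12
After 7 (seek(-17, END)): offset=7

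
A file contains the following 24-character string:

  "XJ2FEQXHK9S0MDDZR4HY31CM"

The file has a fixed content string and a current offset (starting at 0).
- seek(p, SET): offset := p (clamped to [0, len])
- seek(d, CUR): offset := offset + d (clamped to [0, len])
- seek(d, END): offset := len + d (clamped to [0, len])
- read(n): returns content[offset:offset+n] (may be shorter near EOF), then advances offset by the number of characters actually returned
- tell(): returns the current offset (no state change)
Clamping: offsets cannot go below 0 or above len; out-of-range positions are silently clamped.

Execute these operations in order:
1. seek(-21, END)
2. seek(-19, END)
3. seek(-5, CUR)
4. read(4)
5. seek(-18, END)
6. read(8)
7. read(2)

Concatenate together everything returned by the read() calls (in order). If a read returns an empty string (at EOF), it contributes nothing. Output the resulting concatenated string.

Answer: XJ2FXHK9S0MDDZ

Derivation:
After 1 (seek(-21, END)): offset=3
After 2 (seek(-19, END)): offset=5
After 3 (seek(-5, CUR)): offset=0
After 4 (read(4)): returned 'XJ2F', offset=4
After 5 (seek(-18, END)): offset=6
After 6 (read(8)): returned 'XHK9S0MD', offset=14
After 7 (read(2)): returned 'DZ', offset=16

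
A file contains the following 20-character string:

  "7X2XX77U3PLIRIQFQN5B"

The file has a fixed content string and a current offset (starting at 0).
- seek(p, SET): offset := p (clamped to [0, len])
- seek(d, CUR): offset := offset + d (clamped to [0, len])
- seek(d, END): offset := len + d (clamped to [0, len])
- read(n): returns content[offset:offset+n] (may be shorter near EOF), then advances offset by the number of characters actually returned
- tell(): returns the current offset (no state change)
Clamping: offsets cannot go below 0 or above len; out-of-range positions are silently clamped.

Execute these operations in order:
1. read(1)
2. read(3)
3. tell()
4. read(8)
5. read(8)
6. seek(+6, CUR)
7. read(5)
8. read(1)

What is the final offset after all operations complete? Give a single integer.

Answer: 20

Derivation:
After 1 (read(1)): returned '7', offset=1
After 2 (read(3)): returned 'X2X', offset=4
After 3 (tell()): offset=4
After 4 (read(8)): returned 'X77U3PLI', offset=12
After 5 (read(8)): returned 'RIQFQN5B', offset=20
After 6 (seek(+6, CUR)): offset=20
After 7 (read(5)): returned '', offset=20
After 8 (read(1)): returned '', offset=20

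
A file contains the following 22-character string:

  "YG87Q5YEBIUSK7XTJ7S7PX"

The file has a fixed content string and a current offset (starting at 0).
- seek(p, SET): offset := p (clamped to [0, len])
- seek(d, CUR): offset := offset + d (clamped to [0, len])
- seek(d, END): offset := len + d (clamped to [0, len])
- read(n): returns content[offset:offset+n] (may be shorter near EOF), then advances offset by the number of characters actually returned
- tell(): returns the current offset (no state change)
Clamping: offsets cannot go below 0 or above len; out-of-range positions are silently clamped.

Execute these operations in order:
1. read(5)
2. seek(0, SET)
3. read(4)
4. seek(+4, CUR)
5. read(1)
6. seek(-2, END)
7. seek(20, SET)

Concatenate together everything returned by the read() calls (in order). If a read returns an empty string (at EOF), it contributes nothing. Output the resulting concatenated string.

After 1 (read(5)): returned 'YG87Q', offset=5
After 2 (seek(0, SET)): offset=0
After 3 (read(4)): returned 'YG87', offset=4
After 4 (seek(+4, CUR)): offset=8
After 5 (read(1)): returned 'B', offset=9
After 6 (seek(-2, END)): offset=20
After 7 (seek(20, SET)): offset=20

Answer: YG87QYG87B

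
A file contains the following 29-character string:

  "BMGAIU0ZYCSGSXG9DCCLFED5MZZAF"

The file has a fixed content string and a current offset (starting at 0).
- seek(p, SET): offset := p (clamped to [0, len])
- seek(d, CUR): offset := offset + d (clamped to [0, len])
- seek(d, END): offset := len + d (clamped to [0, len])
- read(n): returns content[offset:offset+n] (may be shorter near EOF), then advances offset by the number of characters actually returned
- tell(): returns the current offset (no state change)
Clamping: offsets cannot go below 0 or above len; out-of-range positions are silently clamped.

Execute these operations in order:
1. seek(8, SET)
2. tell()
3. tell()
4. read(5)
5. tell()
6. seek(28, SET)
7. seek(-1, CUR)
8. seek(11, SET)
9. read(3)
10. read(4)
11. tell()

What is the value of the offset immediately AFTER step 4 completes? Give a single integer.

Answer: 13

Derivation:
After 1 (seek(8, SET)): offset=8
After 2 (tell()): offset=8
After 3 (tell()): offset=8
After 4 (read(5)): returned 'YCSGS', offset=13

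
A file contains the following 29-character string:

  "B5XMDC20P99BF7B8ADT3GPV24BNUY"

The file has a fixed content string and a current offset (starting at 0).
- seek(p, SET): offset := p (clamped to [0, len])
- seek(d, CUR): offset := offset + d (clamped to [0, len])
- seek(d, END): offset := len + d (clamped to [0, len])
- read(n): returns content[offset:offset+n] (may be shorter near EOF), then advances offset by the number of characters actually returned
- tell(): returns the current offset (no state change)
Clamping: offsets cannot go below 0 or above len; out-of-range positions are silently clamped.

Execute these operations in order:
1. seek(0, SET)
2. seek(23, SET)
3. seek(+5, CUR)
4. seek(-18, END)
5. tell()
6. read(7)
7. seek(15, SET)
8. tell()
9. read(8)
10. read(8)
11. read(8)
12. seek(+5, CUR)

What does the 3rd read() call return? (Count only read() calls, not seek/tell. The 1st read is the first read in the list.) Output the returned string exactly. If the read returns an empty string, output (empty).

After 1 (seek(0, SET)): offset=0
After 2 (seek(23, SET)): offset=23
After 3 (seek(+5, CUR)): offset=28
After 4 (seek(-18, END)): offset=11
After 5 (tell()): offset=11
After 6 (read(7)): returned 'BF7B8AD', offset=18
After 7 (seek(15, SET)): offset=15
After 8 (tell()): offset=15
After 9 (read(8)): returned '8ADT3GPV', offset=23
After 10 (read(8)): returned '24BNUY', offset=29
After 11 (read(8)): returned '', offset=29
After 12 (seek(+5, CUR)): offset=29

Answer: 24BNUY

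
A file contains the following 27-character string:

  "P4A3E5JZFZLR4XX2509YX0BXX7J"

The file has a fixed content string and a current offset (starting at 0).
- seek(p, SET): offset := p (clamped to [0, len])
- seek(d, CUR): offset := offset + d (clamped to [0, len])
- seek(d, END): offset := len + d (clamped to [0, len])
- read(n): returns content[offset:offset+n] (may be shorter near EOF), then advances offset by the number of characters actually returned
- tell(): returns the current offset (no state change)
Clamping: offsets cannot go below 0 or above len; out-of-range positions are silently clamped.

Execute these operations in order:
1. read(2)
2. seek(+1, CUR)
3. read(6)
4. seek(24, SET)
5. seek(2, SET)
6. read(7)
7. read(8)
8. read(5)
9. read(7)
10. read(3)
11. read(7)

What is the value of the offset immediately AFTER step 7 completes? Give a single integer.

After 1 (read(2)): returned 'P4', offset=2
After 2 (seek(+1, CUR)): offset=3
After 3 (read(6)): returned '3E5JZF', offset=9
After 4 (seek(24, SET)): offset=24
After 5 (seek(2, SET)): offset=2
After 6 (read(7)): returned 'A3E5JZF', offset=9
After 7 (read(8)): returned 'ZLR4XX25', offset=17

Answer: 17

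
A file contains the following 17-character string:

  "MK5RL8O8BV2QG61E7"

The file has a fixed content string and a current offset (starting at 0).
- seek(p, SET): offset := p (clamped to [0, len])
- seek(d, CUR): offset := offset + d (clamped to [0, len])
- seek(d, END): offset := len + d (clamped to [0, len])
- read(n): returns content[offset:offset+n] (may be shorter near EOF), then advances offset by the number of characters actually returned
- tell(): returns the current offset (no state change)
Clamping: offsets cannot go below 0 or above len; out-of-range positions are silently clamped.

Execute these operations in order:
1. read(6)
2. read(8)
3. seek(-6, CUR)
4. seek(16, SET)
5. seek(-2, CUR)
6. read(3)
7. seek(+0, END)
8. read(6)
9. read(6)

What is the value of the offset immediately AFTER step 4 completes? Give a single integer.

Answer: 16

Derivation:
After 1 (read(6)): returned 'MK5RL8', offset=6
After 2 (read(8)): returned 'O8BV2QG6', offset=14
After 3 (seek(-6, CUR)): offset=8
After 4 (seek(16, SET)): offset=16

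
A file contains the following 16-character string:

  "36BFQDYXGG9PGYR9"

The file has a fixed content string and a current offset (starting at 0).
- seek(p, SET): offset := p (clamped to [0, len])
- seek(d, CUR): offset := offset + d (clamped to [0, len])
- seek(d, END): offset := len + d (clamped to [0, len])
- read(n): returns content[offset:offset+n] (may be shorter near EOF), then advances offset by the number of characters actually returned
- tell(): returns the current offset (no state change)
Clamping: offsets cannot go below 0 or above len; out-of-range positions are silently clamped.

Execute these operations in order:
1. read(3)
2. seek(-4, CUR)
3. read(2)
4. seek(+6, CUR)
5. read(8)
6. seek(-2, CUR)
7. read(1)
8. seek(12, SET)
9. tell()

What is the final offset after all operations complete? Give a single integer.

Answer: 12

Derivation:
After 1 (read(3)): returned '36B', offset=3
After 2 (seek(-4, CUR)): offset=0
After 3 (read(2)): returned '36', offset=2
After 4 (seek(+6, CUR)): offset=8
After 5 (read(8)): returned 'GG9PGYR9', offset=16
After 6 (seek(-2, CUR)): offset=14
After 7 (read(1)): returned 'R', offset=15
After 8 (seek(12, SET)): offset=12
After 9 (tell()): offset=12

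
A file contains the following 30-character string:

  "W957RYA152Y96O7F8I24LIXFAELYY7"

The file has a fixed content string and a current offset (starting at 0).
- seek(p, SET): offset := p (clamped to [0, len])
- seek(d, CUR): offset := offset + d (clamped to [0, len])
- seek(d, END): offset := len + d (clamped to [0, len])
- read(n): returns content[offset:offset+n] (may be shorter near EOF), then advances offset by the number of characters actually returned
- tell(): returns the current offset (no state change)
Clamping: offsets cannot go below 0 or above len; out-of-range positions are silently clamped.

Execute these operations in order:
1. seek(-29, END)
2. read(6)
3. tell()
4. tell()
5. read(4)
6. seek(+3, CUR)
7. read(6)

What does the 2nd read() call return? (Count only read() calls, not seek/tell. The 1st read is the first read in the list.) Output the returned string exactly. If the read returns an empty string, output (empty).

After 1 (seek(-29, END)): offset=1
After 2 (read(6)): returned '957RYA', offset=7
After 3 (tell()): offset=7
After 4 (tell()): offset=7
After 5 (read(4)): returned '152Y', offset=11
After 6 (seek(+3, CUR)): offset=14
After 7 (read(6)): returned '7F8I24', offset=20

Answer: 152Y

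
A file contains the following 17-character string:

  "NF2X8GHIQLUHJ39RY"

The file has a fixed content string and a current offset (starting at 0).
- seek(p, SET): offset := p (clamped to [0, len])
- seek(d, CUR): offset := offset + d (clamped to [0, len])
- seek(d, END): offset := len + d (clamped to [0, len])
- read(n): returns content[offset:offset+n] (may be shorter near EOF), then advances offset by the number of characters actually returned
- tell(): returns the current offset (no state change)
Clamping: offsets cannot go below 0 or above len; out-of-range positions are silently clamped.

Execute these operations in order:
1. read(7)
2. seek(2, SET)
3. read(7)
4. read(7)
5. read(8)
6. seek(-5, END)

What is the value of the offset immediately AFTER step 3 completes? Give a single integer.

After 1 (read(7)): returned 'NF2X8GH', offset=7
After 2 (seek(2, SET)): offset=2
After 3 (read(7)): returned '2X8GHIQ', offset=9

Answer: 9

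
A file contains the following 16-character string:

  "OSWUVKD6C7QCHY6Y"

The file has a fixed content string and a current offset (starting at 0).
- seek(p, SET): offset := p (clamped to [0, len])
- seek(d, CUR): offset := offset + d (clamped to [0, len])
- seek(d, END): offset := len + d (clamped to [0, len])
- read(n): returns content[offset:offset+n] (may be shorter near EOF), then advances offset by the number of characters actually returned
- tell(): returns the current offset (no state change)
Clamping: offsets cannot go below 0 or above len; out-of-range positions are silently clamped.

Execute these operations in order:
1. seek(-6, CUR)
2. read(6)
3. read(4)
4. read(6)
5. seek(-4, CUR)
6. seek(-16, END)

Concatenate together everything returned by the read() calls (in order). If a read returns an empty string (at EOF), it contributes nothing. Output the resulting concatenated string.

Answer: OSWUVKD6C7QCHY6Y

Derivation:
After 1 (seek(-6, CUR)): offset=0
After 2 (read(6)): returned 'OSWUVK', offset=6
After 3 (read(4)): returned 'D6C7', offset=10
After 4 (read(6)): returned 'QCHY6Y', offset=16
After 5 (seek(-4, CUR)): offset=12
After 6 (seek(-16, END)): offset=0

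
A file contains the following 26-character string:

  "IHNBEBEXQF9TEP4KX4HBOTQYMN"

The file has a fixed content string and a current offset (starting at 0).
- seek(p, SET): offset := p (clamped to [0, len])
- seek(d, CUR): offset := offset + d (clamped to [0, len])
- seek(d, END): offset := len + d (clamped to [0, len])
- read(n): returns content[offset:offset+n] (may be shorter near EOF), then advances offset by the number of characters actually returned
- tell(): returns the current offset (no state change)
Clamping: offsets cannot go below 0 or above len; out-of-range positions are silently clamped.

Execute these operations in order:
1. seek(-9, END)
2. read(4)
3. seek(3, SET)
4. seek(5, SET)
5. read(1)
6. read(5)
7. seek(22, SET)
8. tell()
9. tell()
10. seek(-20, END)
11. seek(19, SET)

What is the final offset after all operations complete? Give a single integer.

Answer: 19

Derivation:
After 1 (seek(-9, END)): offset=17
After 2 (read(4)): returned '4HBO', offset=21
After 3 (seek(3, SET)): offset=3
After 4 (seek(5, SET)): offset=5
After 5 (read(1)): returned 'B', offset=6
After 6 (read(5)): returned 'EXQF9', offset=11
After 7 (seek(22, SET)): offset=22
After 8 (tell()): offset=22
After 9 (tell()): offset=22
After 10 (seek(-20, END)): offset=6
After 11 (seek(19, SET)): offset=19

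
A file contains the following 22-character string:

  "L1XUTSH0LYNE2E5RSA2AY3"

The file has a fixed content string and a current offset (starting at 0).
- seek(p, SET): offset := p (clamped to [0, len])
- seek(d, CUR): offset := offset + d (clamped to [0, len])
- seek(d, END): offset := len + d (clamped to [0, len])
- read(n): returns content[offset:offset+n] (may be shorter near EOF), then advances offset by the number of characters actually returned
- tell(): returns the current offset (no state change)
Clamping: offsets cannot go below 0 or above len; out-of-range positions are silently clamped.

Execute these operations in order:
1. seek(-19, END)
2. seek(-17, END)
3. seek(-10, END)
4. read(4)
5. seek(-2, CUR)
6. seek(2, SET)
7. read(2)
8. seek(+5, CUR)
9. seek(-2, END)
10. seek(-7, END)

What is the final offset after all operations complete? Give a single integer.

Answer: 15

Derivation:
After 1 (seek(-19, END)): offset=3
After 2 (seek(-17, END)): offset=5
After 3 (seek(-10, END)): offset=12
After 4 (read(4)): returned '2E5R', offset=16
After 5 (seek(-2, CUR)): offset=14
After 6 (seek(2, SET)): offset=2
After 7 (read(2)): returned 'XU', offset=4
After 8 (seek(+5, CUR)): offset=9
After 9 (seek(-2, END)): offset=20
After 10 (seek(-7, END)): offset=15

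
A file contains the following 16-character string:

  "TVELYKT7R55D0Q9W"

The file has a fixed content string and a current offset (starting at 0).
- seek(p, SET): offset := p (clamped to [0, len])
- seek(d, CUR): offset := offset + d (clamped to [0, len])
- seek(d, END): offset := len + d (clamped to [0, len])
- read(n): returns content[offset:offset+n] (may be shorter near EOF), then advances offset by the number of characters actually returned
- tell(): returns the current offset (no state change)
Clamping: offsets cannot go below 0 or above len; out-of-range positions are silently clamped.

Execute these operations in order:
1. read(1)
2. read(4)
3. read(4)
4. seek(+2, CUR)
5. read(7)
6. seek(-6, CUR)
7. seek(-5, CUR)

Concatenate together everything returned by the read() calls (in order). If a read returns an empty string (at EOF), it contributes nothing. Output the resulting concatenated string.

Answer: TVELYKT7RD0Q9W

Derivation:
After 1 (read(1)): returned 'T', offset=1
After 2 (read(4)): returned 'VELY', offset=5
After 3 (read(4)): returned 'KT7R', offset=9
After 4 (seek(+2, CUR)): offset=11
After 5 (read(7)): returned 'D0Q9W', offset=16
After 6 (seek(-6, CUR)): offset=10
After 7 (seek(-5, CUR)): offset=5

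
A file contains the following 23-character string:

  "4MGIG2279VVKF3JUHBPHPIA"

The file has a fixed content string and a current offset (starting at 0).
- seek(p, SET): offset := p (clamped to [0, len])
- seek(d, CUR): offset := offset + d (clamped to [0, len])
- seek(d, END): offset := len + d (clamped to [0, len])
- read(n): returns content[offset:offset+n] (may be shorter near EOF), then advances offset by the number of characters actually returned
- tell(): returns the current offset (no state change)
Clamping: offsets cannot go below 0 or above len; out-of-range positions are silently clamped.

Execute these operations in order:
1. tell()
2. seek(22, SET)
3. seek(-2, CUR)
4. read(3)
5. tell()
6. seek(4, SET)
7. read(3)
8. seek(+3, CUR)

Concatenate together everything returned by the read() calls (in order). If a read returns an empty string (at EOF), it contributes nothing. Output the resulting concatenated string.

Answer: PIAG22

Derivation:
After 1 (tell()): offset=0
After 2 (seek(22, SET)): offset=22
After 3 (seek(-2, CUR)): offset=20
After 4 (read(3)): returned 'PIA', offset=23
After 5 (tell()): offset=23
After 6 (seek(4, SET)): offset=4
After 7 (read(3)): returned 'G22', offset=7
After 8 (seek(+3, CUR)): offset=10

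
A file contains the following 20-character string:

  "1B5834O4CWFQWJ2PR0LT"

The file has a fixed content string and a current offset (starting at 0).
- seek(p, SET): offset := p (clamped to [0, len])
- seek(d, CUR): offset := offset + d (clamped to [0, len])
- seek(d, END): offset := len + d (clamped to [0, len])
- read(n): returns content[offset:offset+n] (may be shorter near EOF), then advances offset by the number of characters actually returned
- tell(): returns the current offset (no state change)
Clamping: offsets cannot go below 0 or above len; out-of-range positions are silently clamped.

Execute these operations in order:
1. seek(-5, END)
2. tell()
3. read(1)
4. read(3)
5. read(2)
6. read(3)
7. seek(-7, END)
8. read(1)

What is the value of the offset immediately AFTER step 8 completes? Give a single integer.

After 1 (seek(-5, END)): offset=15
After 2 (tell()): offset=15
After 3 (read(1)): returned 'P', offset=16
After 4 (read(3)): returned 'R0L', offset=19
After 5 (read(2)): returned 'T', offset=20
After 6 (read(3)): returned '', offset=20
After 7 (seek(-7, END)): offset=13
After 8 (read(1)): returned 'J', offset=14

Answer: 14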